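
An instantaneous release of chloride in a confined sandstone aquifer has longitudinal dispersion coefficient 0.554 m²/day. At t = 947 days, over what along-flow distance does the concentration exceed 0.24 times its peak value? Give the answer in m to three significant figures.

The plume is Gaussian with σ = √(2Dt) = √(2 × 0.554 × 947) = 32.39 m.
C/C_peak = exp(−Δx²/(2σ²)) = 0.24 ⇒ Δx = σ·√(−2 ln 0.24) = 32.39 × 1.689 = 54.71 m.
Width = 2Δx = 109 m.

109 m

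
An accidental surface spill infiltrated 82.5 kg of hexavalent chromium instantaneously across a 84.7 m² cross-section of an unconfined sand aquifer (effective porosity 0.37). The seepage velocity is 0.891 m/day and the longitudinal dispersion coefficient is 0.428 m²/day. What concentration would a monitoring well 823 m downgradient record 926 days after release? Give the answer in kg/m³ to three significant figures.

0.0372 kg/m³

For an instantaneous plane source, C(x,t) = M/(n_e·A·√(4πDt)) · exp(−(x−vt)²/(4Dt)), with n_e·A the pore (flow) area.
Plume center vt = 0.891 × 926 = 825.066 m, so the well at 823 m is 2.066 m upgradient of the peak.
√(4πDt) = 70.57 m, giving peak height M/(n_e·A·√(4πDt)) = 82.5/(0.37 × 84.7 × 70.57) = 0.03730 kg/m³.
(x−vt)²/(4Dt) = (-2.066)²/(4 × 0.428 × 926) = 0.002692; exp(−0.002692) = 0.9973.
C = 0.03730 × 0.9973 = 0.0372 kg/m³.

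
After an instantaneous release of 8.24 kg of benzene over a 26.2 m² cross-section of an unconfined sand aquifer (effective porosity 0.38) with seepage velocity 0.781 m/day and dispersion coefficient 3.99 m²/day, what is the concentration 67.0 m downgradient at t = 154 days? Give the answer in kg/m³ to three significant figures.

0.00297 kg/m³

For an instantaneous plane source, C(x,t) = M/(n_e·A·√(4πDt)) · exp(−(x−vt)²/(4Dt)), with n_e·A the pore (flow) area.
Plume center vt = 0.781 × 154 = 120.274 m, so the well at 67.0 m is 53.274 m upgradient of the peak.
√(4πDt) = 87.87 m, giving peak height M/(n_e·A·√(4πDt)) = 8.24/(0.38 × 26.2 × 87.87) = 0.009419 kg/m³.
(x−vt)²/(4Dt) = (-53.274)²/(4 × 3.99 × 154) = 1.155; exp(−1.155) = 0.3151.
C = 0.009419 × 0.3151 = 0.00297 kg/m³.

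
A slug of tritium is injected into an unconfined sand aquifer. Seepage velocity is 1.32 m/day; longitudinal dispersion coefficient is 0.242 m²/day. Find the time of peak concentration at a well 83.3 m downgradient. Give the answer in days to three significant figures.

For the 1D instantaneous-source solution, setting ∂C/∂t = 0 at fixed x gives v²t² + 2Dt − x² = 0, so t = (√(D² + v²x²) − D)/v².
√(D² + v²x²) = √(0.242² + 1.32² × 83.3²) = 110.0; v² = 1.7424.
t = (110.0 − 0.242)/1.7424 = 63.0 days (vs. the pure-advection estimate x/v = 63.1 d).

63.0 days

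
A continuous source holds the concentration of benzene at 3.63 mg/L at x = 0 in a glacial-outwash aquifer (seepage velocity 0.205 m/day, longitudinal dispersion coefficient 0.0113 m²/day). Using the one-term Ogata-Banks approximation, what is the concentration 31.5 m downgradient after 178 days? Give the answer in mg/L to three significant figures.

For a continuous step input, C/C₀ ≈ ½·erfc((x−vt)/(2√(Dt))).
vt = 0.205 × 178 = 36.49 m and 2√(Dt) = 2√(0.0113 × 178) = 2.836 m.
Argument (x−vt)/(2√(Dt)) = (31.5 − 36.49)/2.836 = -1.760; ½·erfc(-1.760) = 0.9936.
C = 3.63 × 0.9936 = 3.61 mg/L.

3.61 mg/L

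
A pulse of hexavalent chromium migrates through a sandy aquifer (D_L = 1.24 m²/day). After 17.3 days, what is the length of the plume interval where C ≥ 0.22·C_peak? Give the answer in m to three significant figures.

The plume is Gaussian with σ = √(2Dt) = √(2 × 1.24 × 17.3) = 6.550 m.
C/C_peak = exp(−Δx²/(2σ²)) = 0.22 ⇒ Δx = σ·√(−2 ln 0.22) = 6.550 × 1.740 = 11.40 m.
Width = 2Δx = 22.8 m.

22.8 m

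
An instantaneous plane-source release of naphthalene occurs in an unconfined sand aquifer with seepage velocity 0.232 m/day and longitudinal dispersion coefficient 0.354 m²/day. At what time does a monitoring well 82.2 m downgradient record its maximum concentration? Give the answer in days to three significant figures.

For the 1D instantaneous-source solution, setting ∂C/∂t = 0 at fixed x gives v²t² + 2Dt − x² = 0, so t = (√(D² + v²x²) − D)/v².
√(D² + v²x²) = √(0.354² + 0.232² × 82.2²) = 19.07; v² = 0.053824.
t = (19.07 − 0.354)/0.053824 = 348 days (vs. the pure-advection estimate x/v = 354 d).

348 days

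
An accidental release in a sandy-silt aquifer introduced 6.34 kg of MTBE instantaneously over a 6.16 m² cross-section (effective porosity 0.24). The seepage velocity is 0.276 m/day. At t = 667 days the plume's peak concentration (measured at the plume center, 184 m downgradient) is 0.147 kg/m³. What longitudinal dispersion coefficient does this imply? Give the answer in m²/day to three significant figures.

At the plume center C_max = M/(n_e·A·√(4πDt)), so D = M²/(4πt·(n_e·A·C_max)²).
n_e·A·C_max = 0.24 × 6.16 × 0.147 = 0.2173 kg/m.
D = 6.34²/(4π × 667 × 0.2173²) = 0.102 m²/day.

0.102 m²/day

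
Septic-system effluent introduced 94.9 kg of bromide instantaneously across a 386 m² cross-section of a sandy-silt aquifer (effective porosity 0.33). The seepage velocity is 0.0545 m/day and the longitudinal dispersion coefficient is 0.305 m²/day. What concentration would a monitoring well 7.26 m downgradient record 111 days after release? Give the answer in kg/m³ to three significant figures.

0.0357 kg/m³

For an instantaneous plane source, C(x,t) = M/(n_e·A·√(4πDt)) · exp(−(x−vt)²/(4Dt)), with n_e·A the pore (flow) area.
Plume center vt = 0.0545 × 111 = 6.0495 m, so the well at 7.26 m is 1.2105 m downgradient of the peak.
√(4πDt) = 20.63 m, giving peak height M/(n_e·A·√(4πDt)) = 94.9/(0.33 × 386 × 20.63) = 0.03611 kg/m³.
(x−vt)²/(4Dt) = (1.2105)²/(4 × 0.305 × 111) = 0.01082; exp(−0.01082) = 0.9892.
C = 0.03611 × 0.9892 = 0.0357 kg/m³.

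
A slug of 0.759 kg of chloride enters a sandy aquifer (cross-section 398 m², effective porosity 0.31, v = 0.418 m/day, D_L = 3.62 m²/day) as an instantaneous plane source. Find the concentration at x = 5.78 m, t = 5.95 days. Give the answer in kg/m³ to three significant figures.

For an instantaneous plane source, C(x,t) = M/(n_e·A·√(4πDt)) · exp(−(x−vt)²/(4Dt)), with n_e·A the pore (flow) area.
Plume center vt = 0.418 × 5.95 = 2.4871 m, so the well at 5.78 m is 3.2929 m downgradient of the peak.
√(4πDt) = 16.45 m, giving peak height M/(n_e·A·√(4πDt)) = 0.759/(0.31 × 398 × 16.45) = 0.0003740 kg/m³.
(x−vt)²/(4Dt) = (3.2929)²/(4 × 3.62 × 5.95) = 0.1259; exp(−0.1259) = 0.8817.
C = 0.0003740 × 0.8817 = 0.000330 kg/m³.

0.000330 kg/m³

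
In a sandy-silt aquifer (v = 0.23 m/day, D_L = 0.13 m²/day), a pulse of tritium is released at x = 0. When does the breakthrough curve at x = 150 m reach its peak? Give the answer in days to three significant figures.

650 days

For the 1D instantaneous-source solution, setting ∂C/∂t = 0 at fixed x gives v²t² + 2Dt − x² = 0, so t = (√(D² + v²x²) − D)/v².
√(D² + v²x²) = √(0.13² + 0.23² × 150²) = 34.50; v² = 0.0529.
t = (34.50 − 0.13)/0.0529 = 650 days (vs. the pure-advection estimate x/v = 652 d).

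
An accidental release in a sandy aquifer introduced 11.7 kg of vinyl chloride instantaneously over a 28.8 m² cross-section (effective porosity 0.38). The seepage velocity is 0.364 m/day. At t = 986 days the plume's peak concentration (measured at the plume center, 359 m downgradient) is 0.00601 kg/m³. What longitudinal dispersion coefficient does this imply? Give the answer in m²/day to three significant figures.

2.55 m²/day

At the plume center C_max = M/(n_e·A·√(4πDt)), so D = M²/(4πt·(n_e·A·C_max)²).
n_e·A·C_max = 0.38 × 28.8 × 0.00601 = 0.06577 kg/m.
D = 11.7²/(4π × 986 × 0.06577²) = 2.55 m²/day.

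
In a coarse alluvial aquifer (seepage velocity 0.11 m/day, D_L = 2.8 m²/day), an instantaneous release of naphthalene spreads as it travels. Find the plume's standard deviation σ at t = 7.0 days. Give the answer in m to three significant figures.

6.26 m

Dispersive spreading gives a Gaussian with σ² = 2Dt; advection only shifts the center.
σ = √(2 × 2.8 × 7.0) = 6.26 m.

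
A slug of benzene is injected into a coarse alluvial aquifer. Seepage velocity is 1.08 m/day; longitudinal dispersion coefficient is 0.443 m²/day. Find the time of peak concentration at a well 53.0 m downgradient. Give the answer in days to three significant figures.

48.7 days

For the 1D instantaneous-source solution, setting ∂C/∂t = 0 at fixed x gives v²t² + 2Dt − x² = 0, so t = (√(D² + v²x²) − D)/v².
√(D² + v²x²) = √(0.443² + 1.08² × 53.0²) = 57.24; v² = 1.1664.
t = (57.24 − 0.443)/1.1664 = 48.7 days (vs. the pure-advection estimate x/v = 49.1 d).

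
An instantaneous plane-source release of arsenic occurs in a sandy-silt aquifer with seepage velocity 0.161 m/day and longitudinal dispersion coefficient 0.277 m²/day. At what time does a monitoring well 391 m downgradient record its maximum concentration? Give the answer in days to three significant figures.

2420 days

For the 1D instantaneous-source solution, setting ∂C/∂t = 0 at fixed x gives v²t² + 2Dt − x² = 0, so t = (√(D² + v²x²) − D)/v².
√(D² + v²x²) = √(0.277² + 0.161² × 391²) = 62.95; v² = 0.025921.
t = (62.95 − 0.277)/0.025921 = 2420 days (vs. the pure-advection estimate x/v = 2430 d).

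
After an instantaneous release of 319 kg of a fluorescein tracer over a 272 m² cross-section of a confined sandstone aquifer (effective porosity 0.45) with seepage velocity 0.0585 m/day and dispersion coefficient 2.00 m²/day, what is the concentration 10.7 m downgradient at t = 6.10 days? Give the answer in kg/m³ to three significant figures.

For an instantaneous plane source, C(x,t) = M/(n_e·A·√(4πDt)) · exp(−(x−vt)²/(4Dt)), with n_e·A the pore (flow) area.
Plume center vt = 0.0585 × 6.10 = 0.35685 m, so the well at 10.7 m is 10.34315 m downgradient of the peak.
√(4πDt) = 12.38 m, giving peak height M/(n_e·A·√(4πDt)) = 319/(0.45 × 272 × 12.38) = 0.2105 kg/m³.
(x−vt)²/(4Dt) = (10.34315)²/(4 × 2.00 × 6.10) = 2.192; exp(−2.192) = 0.1117.
C = 0.2105 × 0.1117 = 0.0235 kg/m³.

0.0235 kg/m³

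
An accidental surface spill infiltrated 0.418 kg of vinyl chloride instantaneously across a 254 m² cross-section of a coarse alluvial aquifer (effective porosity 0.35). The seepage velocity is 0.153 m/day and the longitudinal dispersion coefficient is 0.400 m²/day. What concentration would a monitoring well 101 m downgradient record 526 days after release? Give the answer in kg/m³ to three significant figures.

5.54e-05 kg/m³

For an instantaneous plane source, C(x,t) = M/(n_e·A·√(4πDt)) · exp(−(x−vt)²/(4Dt)), with n_e·A the pore (flow) area.
Plume center vt = 0.153 × 526 = 80.478 m, so the well at 101 m is 20.522 m downgradient of the peak.
√(4πDt) = 51.42 m, giving peak height M/(n_e·A·√(4πDt)) = 0.418/(0.35 × 254 × 51.42) = 9.144e-05 kg/m³.
(x−vt)²/(4Dt) = (20.522)²/(4 × 0.400 × 526) = 0.5004; exp(−0.5004) = 0.6063.
C = 9.144e-05 × 0.6063 = 5.54e-05 kg/m³.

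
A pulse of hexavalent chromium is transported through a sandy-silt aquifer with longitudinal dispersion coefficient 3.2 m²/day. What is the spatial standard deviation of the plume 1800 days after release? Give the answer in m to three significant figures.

Dispersive spreading gives a Gaussian with σ² = 2Dt; advection only shifts the center.
σ = √(2 × 3.2 × 1800) = 107 m.

107 m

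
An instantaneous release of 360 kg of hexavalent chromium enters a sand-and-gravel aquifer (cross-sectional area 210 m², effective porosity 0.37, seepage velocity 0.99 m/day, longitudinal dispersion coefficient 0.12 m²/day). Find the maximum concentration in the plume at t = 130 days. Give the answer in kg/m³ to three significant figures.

0.331 kg/m³

The peak of an instantaneous 1D plume sits at x = vt; there the Gaussian factor is 1 and C_max = M/(n_e·A·√(4πDt)), where n_e·A is the pore area the mass is dissolved in.
√(4πDt) = √(4π × 0.12 × 130) = 14.00 m, so C_max = 360/(0.37 × 210 × 14.00) = 0.331 kg/m³.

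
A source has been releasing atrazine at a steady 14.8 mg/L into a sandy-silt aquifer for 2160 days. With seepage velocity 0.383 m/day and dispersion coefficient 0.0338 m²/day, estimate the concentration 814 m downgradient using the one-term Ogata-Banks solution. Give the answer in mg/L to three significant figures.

12.8 mg/L

For a continuous step input, C/C₀ ≈ ½·erfc((x−vt)/(2√(Dt))).
vt = 0.383 × 2160 = 827.28 m and 2√(Dt) = 2√(0.0338 × 2160) = 17.09 m.
Argument (x−vt)/(2√(Dt)) = (814 − 827.28)/17.09 = -0.7771; ½·erfc(-0.7771) = 0.8641.
C = 14.8 × 0.8641 = 12.8 mg/L.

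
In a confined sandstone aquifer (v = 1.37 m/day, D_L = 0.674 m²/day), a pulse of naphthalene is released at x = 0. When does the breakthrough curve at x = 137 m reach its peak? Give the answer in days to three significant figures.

For the 1D instantaneous-source solution, setting ∂C/∂t = 0 at fixed x gives v²t² + 2Dt − x² = 0, so t = (√(D² + v²x²) − D)/v².
√(D² + v²x²) = √(0.674² + 1.37² × 137²) = 187.7; v² = 1.8769.
t = (187.7 − 0.674)/1.8769 = 99.6 days (vs. the pure-advection estimate x/v = 100 d).

99.6 days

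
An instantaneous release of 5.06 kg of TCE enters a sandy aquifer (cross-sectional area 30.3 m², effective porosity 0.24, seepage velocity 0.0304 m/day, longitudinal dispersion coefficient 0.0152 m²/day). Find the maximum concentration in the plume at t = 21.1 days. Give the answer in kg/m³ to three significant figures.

The peak of an instantaneous 1D plume sits at x = vt; there the Gaussian factor is 1 and C_max = M/(n_e·A·√(4πDt)), where n_e·A is the pore area the mass is dissolved in.
√(4πDt) = √(4π × 0.0152 × 21.1) = 2.008 m, so C_max = 5.06/(0.24 × 30.3 × 2.008) = 0.347 kg/m³.

0.347 kg/m³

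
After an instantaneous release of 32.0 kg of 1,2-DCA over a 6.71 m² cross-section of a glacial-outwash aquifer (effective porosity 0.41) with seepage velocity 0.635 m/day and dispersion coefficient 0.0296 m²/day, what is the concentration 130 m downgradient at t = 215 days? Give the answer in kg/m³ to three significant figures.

For an instantaneous plane source, C(x,t) = M/(n_e·A·√(4πDt)) · exp(−(x−vt)²/(4Dt)), with n_e·A the pore (flow) area.
Plume center vt = 0.635 × 215 = 136.525 m, so the well at 130 m is 6.525 m upgradient of the peak.
√(4πDt) = 8.943 m, giving peak height M/(n_e·A·√(4πDt)) = 32.0/(0.41 × 6.71 × 8.943) = 1.301 kg/m³.
(x−vt)²/(4Dt) = (-6.525)²/(4 × 0.0296 × 215) = 1.673; exp(−1.673) = 0.1877.
C = 1.301 × 0.1877 = 0.244 kg/m³.

0.244 kg/m³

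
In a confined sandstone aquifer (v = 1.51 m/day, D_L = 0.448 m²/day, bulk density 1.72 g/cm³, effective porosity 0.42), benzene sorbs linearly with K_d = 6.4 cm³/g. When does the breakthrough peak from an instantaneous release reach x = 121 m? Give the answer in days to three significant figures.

Retardation factor R = 1 + ρ_b·K_d/n = 1 + 1.72 × 6.4/0.42 = 27.21.
Sorption retards both mechanisms: v_R = v/R = 0.05549 m/day, D_R = D/R = 0.01646 m²/day.
Peak time from v_R²t² + 2D_R t − x² = 0: t = (√(D_R² + v_R²x²) − D_R)/v_R².
√(D_R² + v_R²x²) = √(0.01646² + 0.05549² × 121²) = 6.714; v_R² = 0.003079.
t = (6.714 − 0.01646)/0.003079 = 2180 days.

2180 days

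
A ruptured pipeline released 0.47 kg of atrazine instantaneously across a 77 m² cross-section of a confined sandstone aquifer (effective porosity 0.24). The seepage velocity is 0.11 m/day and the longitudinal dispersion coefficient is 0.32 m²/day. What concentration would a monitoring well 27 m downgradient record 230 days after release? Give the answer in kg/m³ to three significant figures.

For an instantaneous plane source, C(x,t) = M/(n_e·A·√(4πDt)) · exp(−(x−vt)²/(4Dt)), with n_e·A the pore (flow) area.
Plume center vt = 0.11 × 230 = 25.3 m, so the well at 27 m is 1.7 m downgradient of the peak.
√(4πDt) = 30.41 m, giving peak height M/(n_e·A·√(4πDt)) = 0.47/(0.24 × 77 × 30.41) = 0.0008363 kg/m³.
(x−vt)²/(4Dt) = (1.7)²/(4 × 0.32 × 230) = 0.009817; exp(−0.009817) = 0.9902.
C = 0.0008363 × 0.9902 = 0.000828 kg/m³.

0.000828 kg/m³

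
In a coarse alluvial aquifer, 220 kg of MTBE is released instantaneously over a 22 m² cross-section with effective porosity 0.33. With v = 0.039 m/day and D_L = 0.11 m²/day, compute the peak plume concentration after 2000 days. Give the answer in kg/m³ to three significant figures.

The peak of an instantaneous 1D plume sits at x = vt; there the Gaussian factor is 1 and C_max = M/(n_e·A·√(4πDt)), where n_e·A is the pore area the mass is dissolved in.
√(4πDt) = √(4π × 0.11 × 2000) = 52.58 m, so C_max = 220/(0.33 × 22 × 52.58) = 0.576 kg/m³.

0.576 kg/m³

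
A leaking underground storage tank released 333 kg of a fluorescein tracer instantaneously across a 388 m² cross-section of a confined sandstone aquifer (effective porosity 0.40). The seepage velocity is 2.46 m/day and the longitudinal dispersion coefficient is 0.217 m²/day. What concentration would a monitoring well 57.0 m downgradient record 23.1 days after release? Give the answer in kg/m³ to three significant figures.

For an instantaneous plane source, C(x,t) = M/(n_e·A·√(4πDt)) · exp(−(x−vt)²/(4Dt)), with n_e·A the pore (flow) area.
Plume center vt = 2.46 × 23.1 = 56.826 m, so the well at 57.0 m is 0.174 m downgradient of the peak.
√(4πDt) = 7.937 m, giving peak height M/(n_e·A·√(4πDt)) = 333/(0.40 × 388 × 7.937) = 0.2703 kg/m³.
(x−vt)²/(4Dt) = (0.174)²/(4 × 0.217 × 23.1) = 0.001510; exp(−0.001510) = 0.9985.
C = 0.2703 × 0.9985 = 0.270 kg/m³.

0.270 kg/m³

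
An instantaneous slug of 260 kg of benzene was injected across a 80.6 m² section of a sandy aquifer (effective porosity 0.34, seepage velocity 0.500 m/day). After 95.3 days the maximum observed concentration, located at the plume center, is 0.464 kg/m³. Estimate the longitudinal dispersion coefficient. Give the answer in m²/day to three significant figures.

0.349 m²/day

At the plume center C_max = M/(n_e·A·√(4πDt)), so D = M²/(4πt·(n_e·A·C_max)²).
n_e·A·C_max = 0.34 × 80.6 × 0.464 = 12.72 kg/m.
D = 260²/(4π × 95.3 × 12.72²) = 0.349 m²/day.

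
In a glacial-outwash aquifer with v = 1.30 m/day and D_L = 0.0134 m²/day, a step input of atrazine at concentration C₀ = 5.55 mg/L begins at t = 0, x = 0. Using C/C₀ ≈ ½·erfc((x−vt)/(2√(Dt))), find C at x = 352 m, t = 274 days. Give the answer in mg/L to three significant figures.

For a continuous step input, C/C₀ ≈ ½·erfc((x−vt)/(2√(Dt))).
vt = 1.30 × 274 = 356.2 m and 2√(Dt) = 2√(0.0134 × 274) = 3.832 m.
Argument (x−vt)/(2√(Dt)) = (352 − 356.2)/3.832 = -1.096; ½·erfc(-1.096) = 0.9394.
C = 5.55 × 0.9394 = 5.21 mg/L.

5.21 mg/L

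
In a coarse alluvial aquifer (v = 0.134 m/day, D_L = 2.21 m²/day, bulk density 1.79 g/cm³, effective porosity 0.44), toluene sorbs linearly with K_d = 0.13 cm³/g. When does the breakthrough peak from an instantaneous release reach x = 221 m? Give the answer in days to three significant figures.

2340 days

Retardation factor R = 1 + ρ_b·K_d/n = 1 + 1.79 × 0.13/0.44 = 1.529.
Sorption retards both mechanisms: v_R = v/R = 0.08764 m/day, D_R = D/R = 1.445 m²/day.
Peak time from v_R²t² + 2D_R t − x² = 0: t = (√(D_R² + v_R²x²) − D_R)/v_R².
√(D_R² + v_R²x²) = √(1.445² + 0.08764² × 221²) = 19.42; v_R² = 0.007681.
t = (19.42 − 1.445)/0.007681 = 2340 days.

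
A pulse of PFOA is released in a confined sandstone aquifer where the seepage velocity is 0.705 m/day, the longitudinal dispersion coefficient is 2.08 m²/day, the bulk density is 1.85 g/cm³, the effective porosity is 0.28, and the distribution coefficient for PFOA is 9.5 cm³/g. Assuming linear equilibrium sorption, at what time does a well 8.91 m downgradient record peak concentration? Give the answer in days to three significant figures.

582 days

Retardation factor R = 1 + ρ_b·K_d/n = 1 + 1.85 × 9.5/0.28 = 63.77.
Sorption retards both mechanisms: v_R = v/R = 0.01106 m/day, D_R = D/R = 0.03262 m²/day.
Peak time from v_R²t² + 2D_R t − x² = 0: t = (√(D_R² + v_R²x²) − D_R)/v_R².
√(D_R² + v_R²x²) = √(0.03262² + 0.01106² × 8.91²) = 0.1038; v_R² = 0.0001223.
t = (0.1038 − 0.03262)/0.0001223 = 582 days.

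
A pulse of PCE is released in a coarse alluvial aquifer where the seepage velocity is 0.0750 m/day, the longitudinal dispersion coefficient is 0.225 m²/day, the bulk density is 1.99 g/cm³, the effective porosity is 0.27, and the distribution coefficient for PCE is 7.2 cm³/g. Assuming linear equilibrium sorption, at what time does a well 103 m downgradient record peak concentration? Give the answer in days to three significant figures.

72100 days

Retardation factor R = 1 + ρ_b·K_d/n = 1 + 1.99 × 7.2/0.27 = 54.07.
Sorption retards both mechanisms: v_R = v/R = 0.001387 m/day, D_R = D/R = 0.004161 m²/day.
Peak time from v_R²t² + 2D_R t − x² = 0: t = (√(D_R² + v_R²x²) − D_R)/v_R².
√(D_R² + v_R²x²) = √(0.004161² + 0.001387² × 103²) = 0.1429; v_R² = 1.924e-06.
t = (0.1429 − 0.004161)/1.924e-06 = 72100 days.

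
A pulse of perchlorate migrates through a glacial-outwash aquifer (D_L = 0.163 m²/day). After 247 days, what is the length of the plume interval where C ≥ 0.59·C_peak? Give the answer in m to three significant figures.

The plume is Gaussian with σ = √(2Dt) = √(2 × 0.163 × 247) = 8.973 m.
C/C_peak = exp(−Δx²/(2σ²)) = 0.59 ⇒ Δx = σ·√(−2 ln 0.59) = 8.973 × 1.027 = 9.215 m.
Width = 2Δx = 18.4 m.

18.4 m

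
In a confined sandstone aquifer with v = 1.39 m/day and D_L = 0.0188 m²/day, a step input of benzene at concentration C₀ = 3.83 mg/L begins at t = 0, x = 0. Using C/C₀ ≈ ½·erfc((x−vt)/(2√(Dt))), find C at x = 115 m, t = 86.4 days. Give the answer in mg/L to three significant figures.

3.82 mg/L

For a continuous step input, C/C₀ ≈ ½·erfc((x−vt)/(2√(Dt))).
vt = 1.39 × 86.4 = 120.096 m and 2√(Dt) = 2√(0.0188 × 86.4) = 2.549 m.
Argument (x−vt)/(2√(Dt)) = (115 − 120.096)/2.549 = -1.999; ½·erfc(-1.999) = 0.9977.
C = 3.83 × 0.9977 = 3.82 mg/L.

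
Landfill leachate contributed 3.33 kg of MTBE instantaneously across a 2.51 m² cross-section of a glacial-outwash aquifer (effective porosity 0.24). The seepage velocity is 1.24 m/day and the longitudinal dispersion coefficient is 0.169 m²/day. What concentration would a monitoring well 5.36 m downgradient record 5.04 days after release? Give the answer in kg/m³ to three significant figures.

1.34 kg/m³

For an instantaneous plane source, C(x,t) = M/(n_e·A·√(4πDt)) · exp(−(x−vt)²/(4Dt)), with n_e·A the pore (flow) area.
Plume center vt = 1.24 × 5.04 = 6.2496 m, so the well at 5.36 m is 0.8896 m upgradient of the peak.
√(4πDt) = 3.272 m, giving peak height M/(n_e·A·√(4πDt)) = 3.33/(0.24 × 2.51 × 3.272) = 1.689 kg/m³.
(x−vt)²/(4Dt) = (-0.8896)²/(4 × 0.169 × 5.04) = 0.2323; exp(−0.2323) = 0.7927.
C = 1.689 × 0.7927 = 1.34 kg/m³.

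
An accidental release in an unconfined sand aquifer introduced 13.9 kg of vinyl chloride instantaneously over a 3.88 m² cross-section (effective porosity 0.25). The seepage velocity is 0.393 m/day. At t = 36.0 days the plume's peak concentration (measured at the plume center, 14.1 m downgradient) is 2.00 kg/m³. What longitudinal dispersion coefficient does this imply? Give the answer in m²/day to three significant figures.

At the plume center C_max = M/(n_e·A·√(4πDt)), so D = M²/(4πt·(n_e·A·C_max)²).
n_e·A·C_max = 0.25 × 3.88 × 2.00 = 1.940 kg/m.
D = 13.9²/(4π × 36.0 × 1.940²) = 0.113 m²/day.

0.113 m²/day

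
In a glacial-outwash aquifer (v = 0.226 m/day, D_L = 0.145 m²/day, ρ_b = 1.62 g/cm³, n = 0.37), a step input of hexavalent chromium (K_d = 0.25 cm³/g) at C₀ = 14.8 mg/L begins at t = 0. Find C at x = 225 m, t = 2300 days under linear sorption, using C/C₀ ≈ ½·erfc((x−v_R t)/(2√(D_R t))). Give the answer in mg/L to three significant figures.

Retardation factor R = 1 + ρ_b·K_d/n = 1 + 1.62 × 0.25/0.37 = 2.095.
Sorption retards both mechanisms: v_R = v/R = 0.1079 m/day, D_R = D/R = 0.06921 m²/day.
v_R·t = 0.1079 × 2300 = 248.17 m; 2√(D_R t) = 25.23 m; argument = (225 − 248.17)/25.23 = -0.9184.
C = C₀ × ½·erfc(-0.9184) = 14.8 × 0.9030 = 13.4 mg/L.

13.4 mg/L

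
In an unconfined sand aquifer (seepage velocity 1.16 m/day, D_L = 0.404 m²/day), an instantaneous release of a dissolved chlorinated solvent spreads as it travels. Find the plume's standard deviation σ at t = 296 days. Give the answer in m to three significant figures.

Dispersive spreading gives a Gaussian with σ² = 2Dt; advection only shifts the center.
σ = √(2 × 0.404 × 296) = 15.5 m.

15.5 m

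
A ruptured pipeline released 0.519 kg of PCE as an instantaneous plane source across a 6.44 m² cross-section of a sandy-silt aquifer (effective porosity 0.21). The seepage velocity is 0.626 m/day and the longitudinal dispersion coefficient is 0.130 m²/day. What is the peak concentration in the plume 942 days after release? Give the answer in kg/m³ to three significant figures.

0.00978 kg/m³

The peak of an instantaneous 1D plume sits at x = vt; there the Gaussian factor is 1 and C_max = M/(n_e·A·√(4πDt)), where n_e·A is the pore area the mass is dissolved in.
√(4πDt) = √(4π × 0.130 × 942) = 39.23 m, so C_max = 0.519/(0.21 × 6.44 × 39.23) = 0.00978 kg/m³.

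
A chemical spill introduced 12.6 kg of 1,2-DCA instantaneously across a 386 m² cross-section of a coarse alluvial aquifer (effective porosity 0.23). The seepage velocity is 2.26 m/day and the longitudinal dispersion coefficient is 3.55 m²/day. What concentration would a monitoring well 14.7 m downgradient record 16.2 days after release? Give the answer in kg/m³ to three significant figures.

0.000655 kg/m³

For an instantaneous plane source, C(x,t) = M/(n_e·A·√(4πDt)) · exp(−(x−vt)²/(4Dt)), with n_e·A the pore (flow) area.
Plume center vt = 2.26 × 16.2 = 36.612 m, so the well at 14.7 m is 21.912 m upgradient of the peak.
√(4πDt) = 26.88 m, giving peak height M/(n_e·A·√(4πDt)) = 12.6/(0.23 × 386 × 26.88) = 0.005280 kg/m³.
(x−vt)²/(4Dt) = (-21.912)²/(4 × 3.55 × 16.2) = 2.087; exp(−2.087) = 0.1241.
C = 0.005280 × 0.1241 = 0.000655 kg/m³.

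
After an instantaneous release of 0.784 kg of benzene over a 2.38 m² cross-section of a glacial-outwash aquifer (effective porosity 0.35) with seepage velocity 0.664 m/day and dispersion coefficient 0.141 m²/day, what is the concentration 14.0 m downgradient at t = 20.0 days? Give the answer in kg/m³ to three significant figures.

For an instantaneous plane source, C(x,t) = M/(n_e·A·√(4πDt)) · exp(−(x−vt)²/(4Dt)), with n_e·A the pore (flow) area.
Plume center vt = 0.664 × 20.0 = 13.28 m, so the well at 14.0 m is 0.72 m downgradient of the peak.
√(4πDt) = 5.953 m, giving peak height M/(n_e·A·√(4πDt)) = 0.784/(0.35 × 2.38 × 5.953) = 0.1581 kg/m³.
(x−vt)²/(4Dt) = (0.72)²/(4 × 0.141 × 20.0) = 0.04596; exp(−0.04596) = 0.9551.
C = 0.1581 × 0.9551 = 0.151 kg/m³.

0.151 kg/m³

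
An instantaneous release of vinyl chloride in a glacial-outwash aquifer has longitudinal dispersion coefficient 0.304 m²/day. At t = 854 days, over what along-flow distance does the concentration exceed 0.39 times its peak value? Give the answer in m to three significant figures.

62.5 m

The plume is Gaussian with σ = √(2Dt) = √(2 × 0.304 × 854) = 22.79 m.
C/C_peak = exp(−Δx²/(2σ²)) = 0.39 ⇒ Δx = σ·√(−2 ln 0.39) = 22.79 × 1.372 = 31.27 m.
Width = 2Δx = 62.5 m.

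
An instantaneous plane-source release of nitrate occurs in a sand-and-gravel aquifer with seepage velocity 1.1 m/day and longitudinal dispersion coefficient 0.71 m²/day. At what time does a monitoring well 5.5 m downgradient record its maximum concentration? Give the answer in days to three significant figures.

4.45 days

For the 1D instantaneous-source solution, setting ∂C/∂t = 0 at fixed x gives v²t² + 2Dt − x² = 0, so t = (√(D² + v²x²) − D)/v².
√(D² + v²x²) = √(0.71² + 1.1² × 5.5²) = 6.092; v² = 1.21.
t = (6.092 − 0.71)/1.21 = 4.45 days (vs. the pure-advection estimate x/v = 5.00 d).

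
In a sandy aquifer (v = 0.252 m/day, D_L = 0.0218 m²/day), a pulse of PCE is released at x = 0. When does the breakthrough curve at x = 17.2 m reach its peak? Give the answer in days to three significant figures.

For the 1D instantaneous-source solution, setting ∂C/∂t = 0 at fixed x gives v²t² + 2Dt − x² = 0, so t = (√(D² + v²x²) − D)/v².
√(D² + v²x²) = √(0.0218² + 0.252² × 17.2²) = 4.334; v² = 0.063504.
t = (4.334 − 0.0218)/0.063504 = 67.9 days (vs. the pure-advection estimate x/v = 68.3 d).

67.9 days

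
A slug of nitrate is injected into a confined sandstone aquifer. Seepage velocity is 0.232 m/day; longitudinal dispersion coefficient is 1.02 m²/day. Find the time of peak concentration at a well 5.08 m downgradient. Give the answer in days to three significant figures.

For the 1D instantaneous-source solution, setting ∂C/∂t = 0 at fixed x gives v²t² + 2Dt − x² = 0, so t = (√(D² + v²x²) − D)/v².
√(D² + v²x²) = √(1.02² + 0.232² × 5.08²) = 1.559; v² = 0.053824.
t = (1.559 − 1.02)/0.053824 = 10.0 days (vs. the pure-advection estimate x/v = 21.9 d).

10.0 days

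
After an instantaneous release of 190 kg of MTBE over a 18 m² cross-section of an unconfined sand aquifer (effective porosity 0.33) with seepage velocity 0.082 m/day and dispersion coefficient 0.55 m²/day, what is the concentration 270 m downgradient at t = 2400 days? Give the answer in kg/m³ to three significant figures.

0.0900 kg/m³

For an instantaneous plane source, C(x,t) = M/(n_e·A·√(4πDt)) · exp(−(x−vt)²/(4Dt)), with n_e·A the pore (flow) area.
Plume center vt = 0.082 × 2400 = 196.8 m, so the well at 270 m is 73.2 m downgradient of the peak.
√(4πDt) = 128.8 m, giving peak height M/(n_e·A·√(4πDt)) = 190/(0.33 × 18 × 128.8) = 0.2483 kg/m³.
(x−vt)²/(4Dt) = (73.2)²/(4 × 0.55 × 2400) = 1.015; exp(−1.015) = 0.3624.
C = 0.2483 × 0.3624 = 0.0900 kg/m³.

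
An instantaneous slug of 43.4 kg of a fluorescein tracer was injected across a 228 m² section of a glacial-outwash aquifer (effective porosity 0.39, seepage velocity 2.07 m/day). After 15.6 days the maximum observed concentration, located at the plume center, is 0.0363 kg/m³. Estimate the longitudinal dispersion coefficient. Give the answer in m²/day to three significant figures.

0.922 m²/day

At the plume center C_max = M/(n_e·A·√(4πDt)), so D = M²/(4πt·(n_e·A·C_max)²).
n_e·A·C_max = 0.39 × 228 × 0.0363 = 3.228 kg/m.
D = 43.4²/(4π × 15.6 × 3.228²) = 0.922 m²/day.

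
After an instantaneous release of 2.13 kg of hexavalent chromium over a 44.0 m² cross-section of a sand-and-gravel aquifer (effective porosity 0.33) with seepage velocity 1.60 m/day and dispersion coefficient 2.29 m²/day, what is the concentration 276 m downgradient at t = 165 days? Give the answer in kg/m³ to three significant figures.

For an instantaneous plane source, C(x,t) = M/(n_e·A·√(4πDt)) · exp(−(x−vt)²/(4Dt)), with n_e·A the pore (flow) area.
Plume center vt = 1.60 × 165 = 264 m, so the well at 276 m is 12 m downgradient of the peak.
√(4πDt) = 68.91 m, giving peak height M/(n_e·A·√(4πDt)) = 2.13/(0.33 × 44.0 × 68.91) = 0.002129 kg/m³.
(x−vt)²/(4Dt) = (12)²/(4 × 2.29 × 165) = 0.09528; exp(−0.09528) = 0.9091.
C = 0.002129 × 0.9091 = 0.00194 kg/m³.

0.00194 kg/m³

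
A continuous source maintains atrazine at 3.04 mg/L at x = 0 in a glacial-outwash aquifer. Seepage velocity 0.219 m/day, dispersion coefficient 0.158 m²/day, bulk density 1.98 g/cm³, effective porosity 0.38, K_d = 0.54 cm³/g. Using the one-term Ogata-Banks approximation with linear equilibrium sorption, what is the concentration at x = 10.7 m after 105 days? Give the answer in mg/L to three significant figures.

0.172 mg/L

Retardation factor R = 1 + ρ_b·K_d/n = 1 + 1.98 × 0.54/0.38 = 3.814.
Sorption retards both mechanisms: v_R = v/R = 0.05742 m/day, D_R = D/R = 0.04143 m²/day.
v_R·t = 0.05742 × 105 = 6.0291 m; 2√(D_R t) = 4.171 m; argument = (10.7 − 6.0291)/4.171 = 1.120.
C = C₀ × ½·erfc(1.120) = 3.04 × 0.05661 = 0.172 mg/L.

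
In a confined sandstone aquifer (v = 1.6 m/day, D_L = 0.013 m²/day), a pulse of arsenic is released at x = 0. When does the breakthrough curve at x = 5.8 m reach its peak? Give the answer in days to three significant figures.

For the 1D instantaneous-source solution, setting ∂C/∂t = 0 at fixed x gives v²t² + 2Dt − x² = 0, so t = (√(D² + v²x²) − D)/v².
√(D² + v²x²) = √(0.013² + 1.6² × 5.8²) = 9.280; v² = 2.56.
t = (9.280 − 0.013)/2.56 = 3.62 days (vs. the pure-advection estimate x/v = 3.62 d).

3.62 days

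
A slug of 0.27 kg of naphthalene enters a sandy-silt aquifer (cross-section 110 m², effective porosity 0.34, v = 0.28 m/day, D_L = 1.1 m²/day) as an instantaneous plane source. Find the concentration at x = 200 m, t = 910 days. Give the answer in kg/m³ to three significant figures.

For an instantaneous plane source, C(x,t) = M/(n_e·A·√(4πDt)) · exp(−(x−vt)²/(4Dt)), with n_e·A the pore (flow) area.
Plume center vt = 0.28 × 910 = 254.8 m, so the well at 200 m is 54.8 m upgradient of the peak.
√(4πDt) = 112.2 m, giving peak height M/(n_e·A·√(4πDt)) = 0.27/(0.34 × 110 × 112.2) = 6.434e-05 kg/m³.
(x−vt)²/(4Dt) = (-54.8)²/(4 × 1.1 × 910) = 0.7500; exp(−0.7500) = 0.4724.
C = 6.434e-05 × 0.4724 = 3.04e-05 kg/m³.

3.04e-05 kg/m³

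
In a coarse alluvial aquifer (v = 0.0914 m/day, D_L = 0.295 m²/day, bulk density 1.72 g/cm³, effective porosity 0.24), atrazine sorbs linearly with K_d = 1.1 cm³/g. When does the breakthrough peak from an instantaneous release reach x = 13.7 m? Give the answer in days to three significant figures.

1050 days

Retardation factor R = 1 + ρ_b·K_d/n = 1 + 1.72 × 1.1/0.24 = 8.883.
Sorption retards both mechanisms: v_R = v/R = 0.01029 m/day, D_R = D/R = 0.03321 m²/day.
Peak time from v_R²t² + 2D_R t − x² = 0: t = (√(D_R² + v_R²x²) − D_R)/v_R².
√(D_R² + v_R²x²) = √(0.03321² + 0.01029² × 13.7²) = 0.1448; v_R² = 0.0001059.
t = (0.1448 − 0.03321)/0.0001059 = 1050 days.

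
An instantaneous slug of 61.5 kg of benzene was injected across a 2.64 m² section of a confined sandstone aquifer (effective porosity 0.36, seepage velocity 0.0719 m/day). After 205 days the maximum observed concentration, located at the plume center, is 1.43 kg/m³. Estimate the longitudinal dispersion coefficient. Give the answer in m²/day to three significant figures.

At the plume center C_max = M/(n_e·A·√(4πDt)), so D = M²/(4πt·(n_e·A·C_max)²).
n_e·A·C_max = 0.36 × 2.64 × 1.43 = 1.359 kg/m.
D = 61.5²/(4π × 205 × 1.359²) = 0.795 m²/day.

0.795 m²/day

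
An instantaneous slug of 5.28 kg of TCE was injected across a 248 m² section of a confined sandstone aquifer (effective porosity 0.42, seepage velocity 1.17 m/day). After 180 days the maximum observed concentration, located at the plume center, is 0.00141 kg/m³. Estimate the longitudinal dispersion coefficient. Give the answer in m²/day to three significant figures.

0.571 m²/day

At the plume center C_max = M/(n_e·A·√(4πDt)), so D = M²/(4πt·(n_e·A·C_max)²).
n_e·A·C_max = 0.42 × 248 × 0.00141 = 0.1469 kg/m.
D = 5.28²/(4π × 180 × 0.1469²) = 0.571 m²/day.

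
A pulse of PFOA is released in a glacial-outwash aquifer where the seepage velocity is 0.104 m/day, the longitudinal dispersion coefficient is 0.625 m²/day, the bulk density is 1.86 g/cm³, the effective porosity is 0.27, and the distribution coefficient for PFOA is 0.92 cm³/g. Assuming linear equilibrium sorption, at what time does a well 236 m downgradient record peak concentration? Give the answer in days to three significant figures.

Retardation factor R = 1 + ρ_b·K_d/n = 1 + 1.86 × 0.92/0.27 = 7.338.
Sorption retards both mechanisms: v_R = v/R = 0.01417 m/day, D_R = D/R = 0.08517 m²/day.
Peak time from v_R²t² + 2D_R t − x² = 0: t = (√(D_R² + v_R²x²) − D_R)/v_R².
√(D_R² + v_R²x²) = √(0.08517² + 0.01417² × 236²) = 3.345; v_R² = 0.0002008.
t = (3.345 − 0.08517)/0.0002008 = 16200 days.

16200 days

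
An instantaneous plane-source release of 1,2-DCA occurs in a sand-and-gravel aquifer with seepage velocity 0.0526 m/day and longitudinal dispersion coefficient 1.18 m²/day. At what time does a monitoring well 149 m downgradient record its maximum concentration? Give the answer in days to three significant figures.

For the 1D instantaneous-source solution, setting ∂C/∂t = 0 at fixed x gives v²t² + 2Dt − x² = 0, so t = (√(D² + v²x²) − D)/v².
√(D² + v²x²) = √(1.18² + 0.0526² × 149²) = 7.926; v² = 0.00276676.
t = (7.926 − 1.18)/0.00276676 = 2440 days (vs. the pure-advection estimate x/v = 2830 d).

2440 days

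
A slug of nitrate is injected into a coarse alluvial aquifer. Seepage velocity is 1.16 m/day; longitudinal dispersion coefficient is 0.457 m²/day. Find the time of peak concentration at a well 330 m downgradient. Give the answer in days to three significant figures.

For the 1D instantaneous-source solution, setting ∂C/∂t = 0 at fixed x gives v²t² + 2Dt − x² = 0, so t = (√(D² + v²x²) − D)/v².
√(D² + v²x²) = √(0.457² + 1.16² × 330²) = 382.8; v² = 1.3456.
t = (382.8 − 0.457)/1.3456 = 284 days (vs. the pure-advection estimate x/v = 284 d).

284 days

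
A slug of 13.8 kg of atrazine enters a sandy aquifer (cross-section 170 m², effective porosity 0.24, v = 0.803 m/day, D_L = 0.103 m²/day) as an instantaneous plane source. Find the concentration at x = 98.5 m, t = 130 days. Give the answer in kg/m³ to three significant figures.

0.0136 kg/m³

For an instantaneous plane source, C(x,t) = M/(n_e·A·√(4πDt)) · exp(−(x−vt)²/(4Dt)), with n_e·A the pore (flow) area.
Plume center vt = 0.803 × 130 = 104.39 m, so the well at 98.5 m is 5.89 m upgradient of the peak.
√(4πDt) = 12.97 m, giving peak height M/(n_e·A·√(4πDt)) = 13.8/(0.24 × 170 × 12.97) = 0.02608 kg/m³.
(x−vt)²/(4Dt) = (-5.89)²/(4 × 0.103 × 130) = 0.6477; exp(−0.6477) = 0.5232.
C = 0.02608 × 0.5232 = 0.0136 kg/m³.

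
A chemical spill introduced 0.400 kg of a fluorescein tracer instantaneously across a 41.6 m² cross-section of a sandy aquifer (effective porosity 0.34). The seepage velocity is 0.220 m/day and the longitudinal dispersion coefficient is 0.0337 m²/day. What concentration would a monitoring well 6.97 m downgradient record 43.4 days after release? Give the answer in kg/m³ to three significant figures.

0.00212 kg/m³

For an instantaneous plane source, C(x,t) = M/(n_e·A·√(4πDt)) · exp(−(x−vt)²/(4Dt)), with n_e·A the pore (flow) area.
Plume center vt = 0.220 × 43.4 = 9.548 m, so the well at 6.97 m is 2.578 m upgradient of the peak.
√(4πDt) = 4.287 m, giving peak height M/(n_e·A·√(4πDt)) = 0.400/(0.34 × 41.6 × 4.287) = 0.006597 kg/m³.
(x−vt)²/(4Dt) = (-2.578)²/(4 × 0.0337 × 43.4) = 1.136; exp(−1.136) = 0.3211.
C = 0.006597 × 0.3211 = 0.00212 kg/m³.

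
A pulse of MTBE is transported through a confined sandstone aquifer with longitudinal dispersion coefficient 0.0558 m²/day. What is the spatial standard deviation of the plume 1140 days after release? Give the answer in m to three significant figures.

11.3 m

Dispersive spreading gives a Gaussian with σ² = 2Dt; advection only shifts the center.
σ = √(2 × 0.0558 × 1140) = 11.3 m.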